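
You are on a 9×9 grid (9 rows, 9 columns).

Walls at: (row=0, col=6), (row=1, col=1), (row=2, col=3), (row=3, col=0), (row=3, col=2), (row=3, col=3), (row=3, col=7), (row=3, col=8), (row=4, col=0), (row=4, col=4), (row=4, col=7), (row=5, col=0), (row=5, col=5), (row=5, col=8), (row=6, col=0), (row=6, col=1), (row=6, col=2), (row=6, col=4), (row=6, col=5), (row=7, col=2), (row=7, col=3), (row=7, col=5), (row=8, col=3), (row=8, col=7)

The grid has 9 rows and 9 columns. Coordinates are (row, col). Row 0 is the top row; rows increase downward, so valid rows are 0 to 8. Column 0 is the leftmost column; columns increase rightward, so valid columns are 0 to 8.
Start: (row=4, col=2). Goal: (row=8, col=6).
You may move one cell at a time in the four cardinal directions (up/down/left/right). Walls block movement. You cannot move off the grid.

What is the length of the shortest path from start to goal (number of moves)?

BFS from (row=4, col=2) until reaching (row=8, col=6):
  Distance 0: (row=4, col=2)
  Distance 1: (row=4, col=1), (row=4, col=3), (row=5, col=2)
  Distance 2: (row=3, col=1), (row=5, col=1), (row=5, col=3)
  Distance 3: (row=2, col=1), (row=5, col=4), (row=6, col=3)
  Distance 4: (row=2, col=0), (row=2, col=2)
  Distance 5: (row=1, col=0), (row=1, col=2)
  Distance 6: (row=0, col=0), (row=0, col=2), (row=1, col=3)
  Distance 7: (row=0, col=1), (row=0, col=3), (row=1, col=4)
  Distance 8: (row=0, col=4), (row=1, col=5), (row=2, col=4)
  Distance 9: (row=0, col=5), (row=1, col=6), (row=2, col=5), (row=3, col=4)
  Distance 10: (row=1, col=7), (row=2, col=6), (row=3, col=5)
  Distance 11: (row=0, col=7), (row=1, col=8), (row=2, col=7), (row=3, col=6), (row=4, col=5)
  Distance 12: (row=0, col=8), (row=2, col=8), (row=4, col=6)
  Distance 13: (row=5, col=6)
  Distance 14: (row=5, col=7), (row=6, col=6)
  Distance 15: (row=6, col=7), (row=7, col=6)
  Distance 16: (row=6, col=8), (row=7, col=7), (row=8, col=6)  <- goal reached here
One shortest path (16 moves): (row=4, col=2) -> (row=4, col=1) -> (row=3, col=1) -> (row=2, col=1) -> (row=2, col=2) -> (row=1, col=2) -> (row=1, col=3) -> (row=1, col=4) -> (row=1, col=5) -> (row=1, col=6) -> (row=2, col=6) -> (row=3, col=6) -> (row=4, col=6) -> (row=5, col=6) -> (row=6, col=6) -> (row=7, col=6) -> (row=8, col=6)

Answer: Shortest path length: 16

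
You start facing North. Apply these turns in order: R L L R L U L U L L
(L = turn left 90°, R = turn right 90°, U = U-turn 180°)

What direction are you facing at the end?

Start: North
  R (right (90° clockwise)) -> East
  L (left (90° counter-clockwise)) -> North
  L (left (90° counter-clockwise)) -> West
  R (right (90° clockwise)) -> North
  L (left (90° counter-clockwise)) -> West
  U (U-turn (180°)) -> East
  L (left (90° counter-clockwise)) -> North
  U (U-turn (180°)) -> South
  L (left (90° counter-clockwise)) -> East
  L (left (90° counter-clockwise)) -> North
Final: North

Answer: Final heading: North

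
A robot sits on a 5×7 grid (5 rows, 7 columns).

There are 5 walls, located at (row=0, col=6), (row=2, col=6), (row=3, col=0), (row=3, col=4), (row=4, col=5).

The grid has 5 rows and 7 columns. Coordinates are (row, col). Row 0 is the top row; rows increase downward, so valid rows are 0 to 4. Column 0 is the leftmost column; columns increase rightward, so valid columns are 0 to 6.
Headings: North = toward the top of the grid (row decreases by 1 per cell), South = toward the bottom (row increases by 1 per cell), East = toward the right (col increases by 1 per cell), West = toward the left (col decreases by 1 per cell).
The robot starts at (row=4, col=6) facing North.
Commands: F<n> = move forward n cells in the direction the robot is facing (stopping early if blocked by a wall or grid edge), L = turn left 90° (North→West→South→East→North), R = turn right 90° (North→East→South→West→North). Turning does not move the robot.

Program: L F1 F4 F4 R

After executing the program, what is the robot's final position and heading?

Start: (row=4, col=6), facing North
  L: turn left, now facing West
  F1: move forward 0/1 (blocked), now at (row=4, col=6)
  F4: move forward 0/4 (blocked), now at (row=4, col=6)
  F4: move forward 0/4 (blocked), now at (row=4, col=6)
  R: turn right, now facing North
Final: (row=4, col=6), facing North

Answer: Final position: (row=4, col=6), facing North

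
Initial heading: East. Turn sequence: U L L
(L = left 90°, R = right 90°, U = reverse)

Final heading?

Answer: Final heading: East

Derivation:
Start: East
  U (U-turn (180°)) -> West
  L (left (90° counter-clockwise)) -> South
  L (left (90° counter-clockwise)) -> East
Final: East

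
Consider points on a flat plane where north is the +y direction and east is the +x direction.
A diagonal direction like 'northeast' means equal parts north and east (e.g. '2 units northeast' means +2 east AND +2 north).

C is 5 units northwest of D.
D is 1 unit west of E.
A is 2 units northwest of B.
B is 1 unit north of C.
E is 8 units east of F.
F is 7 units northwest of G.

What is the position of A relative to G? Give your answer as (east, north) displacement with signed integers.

Answer: A is at (east=-7, north=15) relative to G.

Derivation:
Place G at the origin (east=0, north=0).
  F is 7 units northwest of G: delta (east=-7, north=+7); F at (east=-7, north=7).
  E is 8 units east of F: delta (east=+8, north=+0); E at (east=1, north=7).
  D is 1 unit west of E: delta (east=-1, north=+0); D at (east=0, north=7).
  C is 5 units northwest of D: delta (east=-5, north=+5); C at (east=-5, north=12).
  B is 1 unit north of C: delta (east=+0, north=+1); B at (east=-5, north=13).
  A is 2 units northwest of B: delta (east=-2, north=+2); A at (east=-7, north=15).
Therefore A relative to G: (east=-7, north=15).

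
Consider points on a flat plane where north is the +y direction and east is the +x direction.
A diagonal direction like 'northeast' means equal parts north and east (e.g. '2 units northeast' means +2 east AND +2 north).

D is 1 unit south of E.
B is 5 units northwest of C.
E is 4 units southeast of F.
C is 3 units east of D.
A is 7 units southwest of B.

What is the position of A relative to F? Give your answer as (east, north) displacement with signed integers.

Answer: A is at (east=-5, north=-7) relative to F.

Derivation:
Place F at the origin (east=0, north=0).
  E is 4 units southeast of F: delta (east=+4, north=-4); E at (east=4, north=-4).
  D is 1 unit south of E: delta (east=+0, north=-1); D at (east=4, north=-5).
  C is 3 units east of D: delta (east=+3, north=+0); C at (east=7, north=-5).
  B is 5 units northwest of C: delta (east=-5, north=+5); B at (east=2, north=0).
  A is 7 units southwest of B: delta (east=-7, north=-7); A at (east=-5, north=-7).
Therefore A relative to F: (east=-5, north=-7).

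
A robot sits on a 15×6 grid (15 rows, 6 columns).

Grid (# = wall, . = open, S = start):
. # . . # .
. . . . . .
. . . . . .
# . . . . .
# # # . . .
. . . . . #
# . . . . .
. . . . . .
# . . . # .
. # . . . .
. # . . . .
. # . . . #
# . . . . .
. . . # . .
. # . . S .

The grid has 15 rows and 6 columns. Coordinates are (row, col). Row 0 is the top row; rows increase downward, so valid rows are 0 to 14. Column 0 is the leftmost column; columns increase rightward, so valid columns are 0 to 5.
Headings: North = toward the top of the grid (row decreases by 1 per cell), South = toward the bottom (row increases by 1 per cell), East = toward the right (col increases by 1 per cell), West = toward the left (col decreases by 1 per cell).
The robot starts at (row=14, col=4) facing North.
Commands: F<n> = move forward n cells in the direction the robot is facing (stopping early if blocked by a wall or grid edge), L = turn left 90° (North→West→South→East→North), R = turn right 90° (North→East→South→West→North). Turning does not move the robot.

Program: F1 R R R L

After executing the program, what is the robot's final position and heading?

Start: (row=14, col=4), facing North
  F1: move forward 1, now at (row=13, col=4)
  R: turn right, now facing East
  R: turn right, now facing South
  R: turn right, now facing West
  L: turn left, now facing South
Final: (row=13, col=4), facing South

Answer: Final position: (row=13, col=4), facing South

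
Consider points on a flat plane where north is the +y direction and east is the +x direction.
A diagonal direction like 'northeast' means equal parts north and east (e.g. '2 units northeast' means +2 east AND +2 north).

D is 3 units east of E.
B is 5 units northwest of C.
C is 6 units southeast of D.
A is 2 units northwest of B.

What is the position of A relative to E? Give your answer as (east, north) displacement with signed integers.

Place E at the origin (east=0, north=0).
  D is 3 units east of E: delta (east=+3, north=+0); D at (east=3, north=0).
  C is 6 units southeast of D: delta (east=+6, north=-6); C at (east=9, north=-6).
  B is 5 units northwest of C: delta (east=-5, north=+5); B at (east=4, north=-1).
  A is 2 units northwest of B: delta (east=-2, north=+2); A at (east=2, north=1).
Therefore A relative to E: (east=2, north=1).

Answer: A is at (east=2, north=1) relative to E.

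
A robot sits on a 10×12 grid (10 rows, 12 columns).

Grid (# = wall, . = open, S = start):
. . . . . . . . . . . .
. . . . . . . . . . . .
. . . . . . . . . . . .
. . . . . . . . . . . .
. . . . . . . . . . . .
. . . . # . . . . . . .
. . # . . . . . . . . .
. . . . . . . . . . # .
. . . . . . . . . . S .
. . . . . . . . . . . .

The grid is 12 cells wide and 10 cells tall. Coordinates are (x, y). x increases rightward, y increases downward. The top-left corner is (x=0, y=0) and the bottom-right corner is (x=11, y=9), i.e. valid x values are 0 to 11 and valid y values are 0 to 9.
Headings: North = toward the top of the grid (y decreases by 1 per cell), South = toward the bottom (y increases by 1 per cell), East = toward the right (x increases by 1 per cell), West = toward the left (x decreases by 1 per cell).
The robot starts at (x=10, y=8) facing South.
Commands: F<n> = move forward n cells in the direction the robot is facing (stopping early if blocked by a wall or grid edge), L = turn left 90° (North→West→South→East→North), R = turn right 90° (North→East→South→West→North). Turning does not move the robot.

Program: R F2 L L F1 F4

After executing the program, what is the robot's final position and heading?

Start: (x=10, y=8), facing South
  R: turn right, now facing West
  F2: move forward 2, now at (x=8, y=8)
  L: turn left, now facing South
  L: turn left, now facing East
  F1: move forward 1, now at (x=9, y=8)
  F4: move forward 2/4 (blocked), now at (x=11, y=8)
Final: (x=11, y=8), facing East

Answer: Final position: (x=11, y=8), facing East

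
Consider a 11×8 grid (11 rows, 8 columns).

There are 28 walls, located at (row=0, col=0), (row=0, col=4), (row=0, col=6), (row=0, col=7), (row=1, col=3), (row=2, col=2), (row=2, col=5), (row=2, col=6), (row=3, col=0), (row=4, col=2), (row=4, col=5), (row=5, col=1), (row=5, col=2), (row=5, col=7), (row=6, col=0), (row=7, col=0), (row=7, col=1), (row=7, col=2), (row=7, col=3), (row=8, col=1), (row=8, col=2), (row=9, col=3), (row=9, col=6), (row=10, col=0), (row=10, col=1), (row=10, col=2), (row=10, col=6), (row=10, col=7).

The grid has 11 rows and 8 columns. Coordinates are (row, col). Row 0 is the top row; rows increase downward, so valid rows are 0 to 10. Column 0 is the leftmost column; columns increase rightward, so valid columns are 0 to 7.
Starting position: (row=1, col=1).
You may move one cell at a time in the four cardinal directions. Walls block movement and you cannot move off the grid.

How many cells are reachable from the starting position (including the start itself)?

Answer: Reachable cells: 56

Derivation:
BFS flood-fill from (row=1, col=1):
  Distance 0: (row=1, col=1)
  Distance 1: (row=0, col=1), (row=1, col=0), (row=1, col=2), (row=2, col=1)
  Distance 2: (row=0, col=2), (row=2, col=0), (row=3, col=1)
  Distance 3: (row=0, col=3), (row=3, col=2), (row=4, col=1)
  Distance 4: (row=3, col=3), (row=4, col=0)
  Distance 5: (row=2, col=3), (row=3, col=4), (row=4, col=3), (row=5, col=0)
  Distance 6: (row=2, col=4), (row=3, col=5), (row=4, col=4), (row=5, col=3)
  Distance 7: (row=1, col=4), (row=3, col=6), (row=5, col=4), (row=6, col=3)
  Distance 8: (row=1, col=5), (row=3, col=7), (row=4, col=6), (row=5, col=5), (row=6, col=2), (row=6, col=4)
  Distance 9: (row=0, col=5), (row=1, col=6), (row=2, col=7), (row=4, col=7), (row=5, col=6), (row=6, col=1), (row=6, col=5), (row=7, col=4)
  Distance 10: (row=1, col=7), (row=6, col=6), (row=7, col=5), (row=8, col=4)
  Distance 11: (row=6, col=7), (row=7, col=6), (row=8, col=3), (row=8, col=5), (row=9, col=4)
  Distance 12: (row=7, col=7), (row=8, col=6), (row=9, col=5), (row=10, col=4)
  Distance 13: (row=8, col=7), (row=10, col=3), (row=10, col=5)
  Distance 14: (row=9, col=7)
Total reachable: 56 (grid has 60 open cells total)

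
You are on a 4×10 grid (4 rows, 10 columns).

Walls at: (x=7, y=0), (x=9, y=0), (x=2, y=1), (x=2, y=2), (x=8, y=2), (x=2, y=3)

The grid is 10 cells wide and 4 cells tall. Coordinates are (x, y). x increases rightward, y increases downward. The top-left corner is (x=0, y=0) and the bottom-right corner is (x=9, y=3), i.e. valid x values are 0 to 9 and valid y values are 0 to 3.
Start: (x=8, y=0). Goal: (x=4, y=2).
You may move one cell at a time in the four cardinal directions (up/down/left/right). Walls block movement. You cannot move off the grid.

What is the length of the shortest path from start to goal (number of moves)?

BFS from (x=8, y=0) until reaching (x=4, y=2):
  Distance 0: (x=8, y=0)
  Distance 1: (x=8, y=1)
  Distance 2: (x=7, y=1), (x=9, y=1)
  Distance 3: (x=6, y=1), (x=7, y=2), (x=9, y=2)
  Distance 4: (x=6, y=0), (x=5, y=1), (x=6, y=2), (x=7, y=3), (x=9, y=3)
  Distance 5: (x=5, y=0), (x=4, y=1), (x=5, y=2), (x=6, y=3), (x=8, y=3)
  Distance 6: (x=4, y=0), (x=3, y=1), (x=4, y=2), (x=5, y=3)  <- goal reached here
One shortest path (6 moves): (x=8, y=0) -> (x=8, y=1) -> (x=7, y=1) -> (x=6, y=1) -> (x=5, y=1) -> (x=4, y=1) -> (x=4, y=2)

Answer: Shortest path length: 6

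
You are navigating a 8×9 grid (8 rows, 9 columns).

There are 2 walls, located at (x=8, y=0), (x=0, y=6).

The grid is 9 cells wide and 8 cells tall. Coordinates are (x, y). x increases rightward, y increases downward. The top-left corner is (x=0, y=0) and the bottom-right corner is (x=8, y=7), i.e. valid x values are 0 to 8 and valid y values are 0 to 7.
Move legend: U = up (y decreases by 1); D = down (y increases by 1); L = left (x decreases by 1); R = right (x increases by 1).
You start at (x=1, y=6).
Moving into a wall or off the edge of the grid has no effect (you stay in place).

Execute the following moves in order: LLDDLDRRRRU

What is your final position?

Start: (x=1, y=6)
  L (left): blocked, stay at (x=1, y=6)
  L (left): blocked, stay at (x=1, y=6)
  D (down): (x=1, y=6) -> (x=1, y=7)
  D (down): blocked, stay at (x=1, y=7)
  L (left): (x=1, y=7) -> (x=0, y=7)
  D (down): blocked, stay at (x=0, y=7)
  R (right): (x=0, y=7) -> (x=1, y=7)
  R (right): (x=1, y=7) -> (x=2, y=7)
  R (right): (x=2, y=7) -> (x=3, y=7)
  R (right): (x=3, y=7) -> (x=4, y=7)
  U (up): (x=4, y=7) -> (x=4, y=6)
Final: (x=4, y=6)

Answer: Final position: (x=4, y=6)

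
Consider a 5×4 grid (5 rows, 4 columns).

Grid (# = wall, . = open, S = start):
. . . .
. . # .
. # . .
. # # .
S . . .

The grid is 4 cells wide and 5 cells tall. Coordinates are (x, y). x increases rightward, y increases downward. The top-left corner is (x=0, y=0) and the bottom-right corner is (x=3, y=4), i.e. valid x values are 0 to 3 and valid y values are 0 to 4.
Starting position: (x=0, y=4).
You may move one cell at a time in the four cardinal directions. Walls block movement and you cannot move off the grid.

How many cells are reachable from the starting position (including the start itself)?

BFS flood-fill from (x=0, y=4):
  Distance 0: (x=0, y=4)
  Distance 1: (x=0, y=3), (x=1, y=4)
  Distance 2: (x=0, y=2), (x=2, y=4)
  Distance 3: (x=0, y=1), (x=3, y=4)
  Distance 4: (x=0, y=0), (x=1, y=1), (x=3, y=3)
  Distance 5: (x=1, y=0), (x=3, y=2)
  Distance 6: (x=2, y=0), (x=3, y=1), (x=2, y=2)
  Distance 7: (x=3, y=0)
Total reachable: 16 (grid has 16 open cells total)

Answer: Reachable cells: 16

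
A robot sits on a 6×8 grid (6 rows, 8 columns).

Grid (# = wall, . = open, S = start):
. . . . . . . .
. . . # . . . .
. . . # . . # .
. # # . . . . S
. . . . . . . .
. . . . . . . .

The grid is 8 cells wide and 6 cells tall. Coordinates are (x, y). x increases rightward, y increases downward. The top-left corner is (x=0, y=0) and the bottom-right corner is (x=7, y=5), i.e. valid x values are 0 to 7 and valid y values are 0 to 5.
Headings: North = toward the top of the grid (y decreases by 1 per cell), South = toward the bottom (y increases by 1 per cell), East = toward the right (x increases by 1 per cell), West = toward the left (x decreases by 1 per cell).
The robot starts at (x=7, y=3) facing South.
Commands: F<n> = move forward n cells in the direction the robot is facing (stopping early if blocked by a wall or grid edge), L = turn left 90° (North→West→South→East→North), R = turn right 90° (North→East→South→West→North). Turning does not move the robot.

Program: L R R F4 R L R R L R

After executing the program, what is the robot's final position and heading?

Answer: Final position: (x=3, y=3), facing East

Derivation:
Start: (x=7, y=3), facing South
  L: turn left, now facing East
  R: turn right, now facing South
  R: turn right, now facing West
  F4: move forward 4, now at (x=3, y=3)
  R: turn right, now facing North
  L: turn left, now facing West
  R: turn right, now facing North
  R: turn right, now facing East
  L: turn left, now facing North
  R: turn right, now facing East
Final: (x=3, y=3), facing East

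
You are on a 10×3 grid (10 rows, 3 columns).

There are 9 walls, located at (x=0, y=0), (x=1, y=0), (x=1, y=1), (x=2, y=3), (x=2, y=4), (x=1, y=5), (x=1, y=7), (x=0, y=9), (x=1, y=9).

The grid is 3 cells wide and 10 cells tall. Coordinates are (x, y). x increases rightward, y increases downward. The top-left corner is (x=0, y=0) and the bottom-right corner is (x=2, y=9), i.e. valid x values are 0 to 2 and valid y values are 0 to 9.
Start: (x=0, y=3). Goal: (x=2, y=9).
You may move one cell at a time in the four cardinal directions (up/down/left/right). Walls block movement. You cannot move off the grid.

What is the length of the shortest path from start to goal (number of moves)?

Answer: Shortest path length: 8

Derivation:
BFS from (x=0, y=3) until reaching (x=2, y=9):
  Distance 0: (x=0, y=3)
  Distance 1: (x=0, y=2), (x=1, y=3), (x=0, y=4)
  Distance 2: (x=0, y=1), (x=1, y=2), (x=1, y=4), (x=0, y=5)
  Distance 3: (x=2, y=2), (x=0, y=6)
  Distance 4: (x=2, y=1), (x=1, y=6), (x=0, y=7)
  Distance 5: (x=2, y=0), (x=2, y=6), (x=0, y=8)
  Distance 6: (x=2, y=5), (x=2, y=7), (x=1, y=8)
  Distance 7: (x=2, y=8)
  Distance 8: (x=2, y=9)  <- goal reached here
One shortest path (8 moves): (x=0, y=3) -> (x=0, y=4) -> (x=0, y=5) -> (x=0, y=6) -> (x=1, y=6) -> (x=2, y=6) -> (x=2, y=7) -> (x=2, y=8) -> (x=2, y=9)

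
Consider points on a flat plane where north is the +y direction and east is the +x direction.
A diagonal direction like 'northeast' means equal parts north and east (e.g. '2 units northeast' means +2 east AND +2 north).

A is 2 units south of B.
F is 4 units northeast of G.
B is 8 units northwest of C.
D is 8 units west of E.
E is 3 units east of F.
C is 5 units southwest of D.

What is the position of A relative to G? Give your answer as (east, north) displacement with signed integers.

Answer: A is at (east=-14, north=5) relative to G.

Derivation:
Place G at the origin (east=0, north=0).
  F is 4 units northeast of G: delta (east=+4, north=+4); F at (east=4, north=4).
  E is 3 units east of F: delta (east=+3, north=+0); E at (east=7, north=4).
  D is 8 units west of E: delta (east=-8, north=+0); D at (east=-1, north=4).
  C is 5 units southwest of D: delta (east=-5, north=-5); C at (east=-6, north=-1).
  B is 8 units northwest of C: delta (east=-8, north=+8); B at (east=-14, north=7).
  A is 2 units south of B: delta (east=+0, north=-2); A at (east=-14, north=5).
Therefore A relative to G: (east=-14, north=5).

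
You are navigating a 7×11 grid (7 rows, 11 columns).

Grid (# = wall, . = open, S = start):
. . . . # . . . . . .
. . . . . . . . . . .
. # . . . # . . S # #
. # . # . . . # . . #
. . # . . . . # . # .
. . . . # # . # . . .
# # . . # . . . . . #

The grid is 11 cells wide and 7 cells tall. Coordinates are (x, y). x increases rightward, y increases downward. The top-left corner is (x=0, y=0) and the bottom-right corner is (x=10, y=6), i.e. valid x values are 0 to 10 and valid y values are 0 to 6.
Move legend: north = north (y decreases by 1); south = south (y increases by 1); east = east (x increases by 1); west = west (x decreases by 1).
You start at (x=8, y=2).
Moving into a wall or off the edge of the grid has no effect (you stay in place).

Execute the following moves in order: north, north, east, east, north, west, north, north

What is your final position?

Start: (x=8, y=2)
  north (north): (x=8, y=2) -> (x=8, y=1)
  north (north): (x=8, y=1) -> (x=8, y=0)
  east (east): (x=8, y=0) -> (x=9, y=0)
  east (east): (x=9, y=0) -> (x=10, y=0)
  north (north): blocked, stay at (x=10, y=0)
  west (west): (x=10, y=0) -> (x=9, y=0)
  north (north): blocked, stay at (x=9, y=0)
  north (north): blocked, stay at (x=9, y=0)
Final: (x=9, y=0)

Answer: Final position: (x=9, y=0)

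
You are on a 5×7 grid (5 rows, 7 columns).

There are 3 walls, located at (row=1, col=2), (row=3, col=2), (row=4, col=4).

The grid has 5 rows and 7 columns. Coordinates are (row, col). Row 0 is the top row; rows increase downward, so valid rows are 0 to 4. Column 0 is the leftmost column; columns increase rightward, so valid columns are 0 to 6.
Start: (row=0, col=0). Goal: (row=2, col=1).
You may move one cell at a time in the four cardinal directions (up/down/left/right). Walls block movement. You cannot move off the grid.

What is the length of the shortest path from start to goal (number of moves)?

Answer: Shortest path length: 3

Derivation:
BFS from (row=0, col=0) until reaching (row=2, col=1):
  Distance 0: (row=0, col=0)
  Distance 1: (row=0, col=1), (row=1, col=0)
  Distance 2: (row=0, col=2), (row=1, col=1), (row=2, col=0)
  Distance 3: (row=0, col=3), (row=2, col=1), (row=3, col=0)  <- goal reached here
One shortest path (3 moves): (row=0, col=0) -> (row=0, col=1) -> (row=1, col=1) -> (row=2, col=1)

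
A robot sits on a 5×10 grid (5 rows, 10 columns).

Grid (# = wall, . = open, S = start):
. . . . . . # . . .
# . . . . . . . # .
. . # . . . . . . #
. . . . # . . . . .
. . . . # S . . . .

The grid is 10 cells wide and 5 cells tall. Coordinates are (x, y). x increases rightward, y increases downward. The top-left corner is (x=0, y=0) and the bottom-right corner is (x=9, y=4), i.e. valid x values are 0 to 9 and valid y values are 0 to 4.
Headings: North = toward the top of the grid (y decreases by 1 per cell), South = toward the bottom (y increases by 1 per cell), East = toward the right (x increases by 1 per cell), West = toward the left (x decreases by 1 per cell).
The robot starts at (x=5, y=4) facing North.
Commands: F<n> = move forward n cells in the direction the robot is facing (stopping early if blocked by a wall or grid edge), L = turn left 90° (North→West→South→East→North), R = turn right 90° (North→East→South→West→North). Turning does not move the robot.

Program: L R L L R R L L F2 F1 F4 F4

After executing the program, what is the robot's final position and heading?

Start: (x=5, y=4), facing North
  L: turn left, now facing West
  R: turn right, now facing North
  L: turn left, now facing West
  L: turn left, now facing South
  R: turn right, now facing West
  R: turn right, now facing North
  L: turn left, now facing West
  L: turn left, now facing South
  F2: move forward 0/2 (blocked), now at (x=5, y=4)
  F1: move forward 0/1 (blocked), now at (x=5, y=4)
  F4: move forward 0/4 (blocked), now at (x=5, y=4)
  F4: move forward 0/4 (blocked), now at (x=5, y=4)
Final: (x=5, y=4), facing South

Answer: Final position: (x=5, y=4), facing South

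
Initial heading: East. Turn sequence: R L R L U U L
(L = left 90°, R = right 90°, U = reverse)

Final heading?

Answer: Final heading: North

Derivation:
Start: East
  R (right (90° clockwise)) -> South
  L (left (90° counter-clockwise)) -> East
  R (right (90° clockwise)) -> South
  L (left (90° counter-clockwise)) -> East
  U (U-turn (180°)) -> West
  U (U-turn (180°)) -> East
  L (left (90° counter-clockwise)) -> North
Final: North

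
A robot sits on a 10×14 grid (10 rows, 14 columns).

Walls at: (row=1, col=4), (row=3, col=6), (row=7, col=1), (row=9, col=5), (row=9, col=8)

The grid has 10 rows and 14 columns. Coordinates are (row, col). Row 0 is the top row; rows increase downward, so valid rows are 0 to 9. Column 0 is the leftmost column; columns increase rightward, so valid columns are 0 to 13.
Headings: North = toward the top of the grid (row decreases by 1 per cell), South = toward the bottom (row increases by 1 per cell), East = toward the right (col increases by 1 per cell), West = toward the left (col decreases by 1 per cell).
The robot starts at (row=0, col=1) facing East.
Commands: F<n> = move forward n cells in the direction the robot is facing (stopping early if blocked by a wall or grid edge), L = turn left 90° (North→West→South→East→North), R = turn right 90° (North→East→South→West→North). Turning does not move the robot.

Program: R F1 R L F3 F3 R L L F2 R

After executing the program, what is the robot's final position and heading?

Answer: Final position: (row=6, col=3), facing South

Derivation:
Start: (row=0, col=1), facing East
  R: turn right, now facing South
  F1: move forward 1, now at (row=1, col=1)
  R: turn right, now facing West
  L: turn left, now facing South
  F3: move forward 3, now at (row=4, col=1)
  F3: move forward 2/3 (blocked), now at (row=6, col=1)
  R: turn right, now facing West
  L: turn left, now facing South
  L: turn left, now facing East
  F2: move forward 2, now at (row=6, col=3)
  R: turn right, now facing South
Final: (row=6, col=3), facing South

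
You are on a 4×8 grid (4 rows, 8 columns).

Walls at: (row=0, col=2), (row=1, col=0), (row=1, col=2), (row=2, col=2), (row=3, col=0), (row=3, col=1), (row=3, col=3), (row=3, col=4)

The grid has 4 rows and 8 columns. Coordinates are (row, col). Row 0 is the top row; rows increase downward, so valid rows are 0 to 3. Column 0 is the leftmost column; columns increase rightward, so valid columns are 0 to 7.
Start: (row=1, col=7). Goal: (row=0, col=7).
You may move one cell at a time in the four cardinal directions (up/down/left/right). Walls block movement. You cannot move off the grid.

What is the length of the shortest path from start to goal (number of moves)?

BFS from (row=1, col=7) until reaching (row=0, col=7):
  Distance 0: (row=1, col=7)
  Distance 1: (row=0, col=7), (row=1, col=6), (row=2, col=7)  <- goal reached here
One shortest path (1 moves): (row=1, col=7) -> (row=0, col=7)

Answer: Shortest path length: 1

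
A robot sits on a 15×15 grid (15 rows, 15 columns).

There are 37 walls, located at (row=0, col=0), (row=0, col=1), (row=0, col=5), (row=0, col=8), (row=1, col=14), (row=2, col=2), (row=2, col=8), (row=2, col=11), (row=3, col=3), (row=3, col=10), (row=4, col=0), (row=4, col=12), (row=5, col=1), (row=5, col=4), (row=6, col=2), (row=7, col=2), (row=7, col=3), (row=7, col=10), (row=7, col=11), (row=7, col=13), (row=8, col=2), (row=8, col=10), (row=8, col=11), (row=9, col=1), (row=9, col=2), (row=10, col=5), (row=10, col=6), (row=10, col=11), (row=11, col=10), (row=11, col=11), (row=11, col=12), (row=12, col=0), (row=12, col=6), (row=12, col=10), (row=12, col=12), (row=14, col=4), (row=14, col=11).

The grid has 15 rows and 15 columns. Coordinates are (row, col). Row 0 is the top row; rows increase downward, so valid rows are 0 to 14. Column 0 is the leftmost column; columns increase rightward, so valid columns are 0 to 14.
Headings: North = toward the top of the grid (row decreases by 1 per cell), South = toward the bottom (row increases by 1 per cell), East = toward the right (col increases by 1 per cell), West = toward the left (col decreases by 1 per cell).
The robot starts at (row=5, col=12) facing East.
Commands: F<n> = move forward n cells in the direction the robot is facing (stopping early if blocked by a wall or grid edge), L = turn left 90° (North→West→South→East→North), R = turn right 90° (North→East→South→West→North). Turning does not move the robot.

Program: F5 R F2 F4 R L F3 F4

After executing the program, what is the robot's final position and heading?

Start: (row=5, col=12), facing East
  F5: move forward 2/5 (blocked), now at (row=5, col=14)
  R: turn right, now facing South
  F2: move forward 2, now at (row=7, col=14)
  F4: move forward 4, now at (row=11, col=14)
  R: turn right, now facing West
  L: turn left, now facing South
  F3: move forward 3, now at (row=14, col=14)
  F4: move forward 0/4 (blocked), now at (row=14, col=14)
Final: (row=14, col=14), facing South

Answer: Final position: (row=14, col=14), facing South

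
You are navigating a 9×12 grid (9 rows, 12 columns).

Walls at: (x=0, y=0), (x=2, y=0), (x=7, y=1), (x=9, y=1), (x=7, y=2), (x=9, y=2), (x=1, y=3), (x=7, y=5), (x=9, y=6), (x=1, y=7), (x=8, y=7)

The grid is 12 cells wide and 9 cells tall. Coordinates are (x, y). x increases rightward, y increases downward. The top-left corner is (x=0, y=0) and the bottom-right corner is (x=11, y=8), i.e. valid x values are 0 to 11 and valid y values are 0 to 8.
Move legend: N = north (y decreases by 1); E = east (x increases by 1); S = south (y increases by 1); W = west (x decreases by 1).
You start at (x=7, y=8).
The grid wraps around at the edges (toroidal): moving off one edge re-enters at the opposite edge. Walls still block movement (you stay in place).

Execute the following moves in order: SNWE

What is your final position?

Answer: Final position: (x=7, y=8)

Derivation:
Start: (x=7, y=8)
  S (south): (x=7, y=8) -> (x=7, y=0)
  N (north): (x=7, y=0) -> (x=7, y=8)
  W (west): (x=7, y=8) -> (x=6, y=8)
  E (east): (x=6, y=8) -> (x=7, y=8)
Final: (x=7, y=8)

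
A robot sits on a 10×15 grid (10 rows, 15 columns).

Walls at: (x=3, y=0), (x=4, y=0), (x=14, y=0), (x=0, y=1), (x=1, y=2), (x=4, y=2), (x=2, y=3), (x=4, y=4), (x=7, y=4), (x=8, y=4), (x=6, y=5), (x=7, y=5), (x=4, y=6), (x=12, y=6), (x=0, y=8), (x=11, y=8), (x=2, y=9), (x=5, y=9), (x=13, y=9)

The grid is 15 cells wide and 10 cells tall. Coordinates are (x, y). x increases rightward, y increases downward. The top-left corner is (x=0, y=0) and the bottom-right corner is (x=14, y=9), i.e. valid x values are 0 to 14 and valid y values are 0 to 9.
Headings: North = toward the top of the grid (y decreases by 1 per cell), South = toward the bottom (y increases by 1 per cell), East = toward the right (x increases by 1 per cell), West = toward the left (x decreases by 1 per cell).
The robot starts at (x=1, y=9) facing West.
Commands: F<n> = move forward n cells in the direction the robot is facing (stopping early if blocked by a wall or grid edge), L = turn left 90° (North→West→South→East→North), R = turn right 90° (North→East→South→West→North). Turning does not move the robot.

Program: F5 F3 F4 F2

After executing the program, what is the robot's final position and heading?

Start: (x=1, y=9), facing West
  F5: move forward 1/5 (blocked), now at (x=0, y=9)
  F3: move forward 0/3 (blocked), now at (x=0, y=9)
  F4: move forward 0/4 (blocked), now at (x=0, y=9)
  F2: move forward 0/2 (blocked), now at (x=0, y=9)
Final: (x=0, y=9), facing West

Answer: Final position: (x=0, y=9), facing West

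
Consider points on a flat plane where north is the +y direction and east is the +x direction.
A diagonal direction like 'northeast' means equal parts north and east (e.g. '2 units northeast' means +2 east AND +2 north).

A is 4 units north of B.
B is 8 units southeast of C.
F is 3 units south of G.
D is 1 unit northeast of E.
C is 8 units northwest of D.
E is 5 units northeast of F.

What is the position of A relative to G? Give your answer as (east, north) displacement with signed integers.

Answer: A is at (east=6, north=7) relative to G.

Derivation:
Place G at the origin (east=0, north=0).
  F is 3 units south of G: delta (east=+0, north=-3); F at (east=0, north=-3).
  E is 5 units northeast of F: delta (east=+5, north=+5); E at (east=5, north=2).
  D is 1 unit northeast of E: delta (east=+1, north=+1); D at (east=6, north=3).
  C is 8 units northwest of D: delta (east=-8, north=+8); C at (east=-2, north=11).
  B is 8 units southeast of C: delta (east=+8, north=-8); B at (east=6, north=3).
  A is 4 units north of B: delta (east=+0, north=+4); A at (east=6, north=7).
Therefore A relative to G: (east=6, north=7).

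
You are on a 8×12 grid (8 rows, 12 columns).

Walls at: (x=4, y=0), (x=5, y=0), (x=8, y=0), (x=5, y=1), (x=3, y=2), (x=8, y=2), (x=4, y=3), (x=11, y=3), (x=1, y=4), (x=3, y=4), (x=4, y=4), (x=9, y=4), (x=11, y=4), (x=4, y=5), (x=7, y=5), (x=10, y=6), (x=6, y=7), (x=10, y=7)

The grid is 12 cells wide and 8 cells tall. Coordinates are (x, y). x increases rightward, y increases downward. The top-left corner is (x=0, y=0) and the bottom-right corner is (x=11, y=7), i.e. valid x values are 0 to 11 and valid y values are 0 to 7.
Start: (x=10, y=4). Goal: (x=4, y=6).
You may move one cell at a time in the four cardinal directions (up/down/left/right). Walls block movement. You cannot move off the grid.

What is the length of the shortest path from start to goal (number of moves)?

Answer: Shortest path length: 8

Derivation:
BFS from (x=10, y=4) until reaching (x=4, y=6):
  Distance 0: (x=10, y=4)
  Distance 1: (x=10, y=3), (x=10, y=5)
  Distance 2: (x=10, y=2), (x=9, y=3), (x=9, y=5), (x=11, y=5)
  Distance 3: (x=10, y=1), (x=9, y=2), (x=11, y=2), (x=8, y=3), (x=8, y=5), (x=9, y=6), (x=11, y=6)
  Distance 4: (x=10, y=0), (x=9, y=1), (x=11, y=1), (x=7, y=3), (x=8, y=4), (x=8, y=6), (x=9, y=7), (x=11, y=7)
  Distance 5: (x=9, y=0), (x=11, y=0), (x=8, y=1), (x=7, y=2), (x=6, y=3), (x=7, y=4), (x=7, y=6), (x=8, y=7)
  Distance 6: (x=7, y=1), (x=6, y=2), (x=5, y=3), (x=6, y=4), (x=6, y=6), (x=7, y=7)
  Distance 7: (x=7, y=0), (x=6, y=1), (x=5, y=2), (x=5, y=4), (x=6, y=5), (x=5, y=6)
  Distance 8: (x=6, y=0), (x=4, y=2), (x=5, y=5), (x=4, y=6), (x=5, y=7)  <- goal reached here
One shortest path (8 moves): (x=10, y=4) -> (x=10, y=5) -> (x=9, y=5) -> (x=8, y=5) -> (x=8, y=6) -> (x=7, y=6) -> (x=6, y=6) -> (x=5, y=6) -> (x=4, y=6)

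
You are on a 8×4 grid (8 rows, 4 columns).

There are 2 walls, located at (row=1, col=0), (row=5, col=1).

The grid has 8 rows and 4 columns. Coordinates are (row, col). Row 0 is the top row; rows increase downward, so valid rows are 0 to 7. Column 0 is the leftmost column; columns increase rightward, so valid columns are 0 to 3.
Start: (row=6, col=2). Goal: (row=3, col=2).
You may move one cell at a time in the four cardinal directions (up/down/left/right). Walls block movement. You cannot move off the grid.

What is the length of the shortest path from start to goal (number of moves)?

BFS from (row=6, col=2) until reaching (row=3, col=2):
  Distance 0: (row=6, col=2)
  Distance 1: (row=5, col=2), (row=6, col=1), (row=6, col=3), (row=7, col=2)
  Distance 2: (row=4, col=2), (row=5, col=3), (row=6, col=0), (row=7, col=1), (row=7, col=3)
  Distance 3: (row=3, col=2), (row=4, col=1), (row=4, col=3), (row=5, col=0), (row=7, col=0)  <- goal reached here
One shortest path (3 moves): (row=6, col=2) -> (row=5, col=2) -> (row=4, col=2) -> (row=3, col=2)

Answer: Shortest path length: 3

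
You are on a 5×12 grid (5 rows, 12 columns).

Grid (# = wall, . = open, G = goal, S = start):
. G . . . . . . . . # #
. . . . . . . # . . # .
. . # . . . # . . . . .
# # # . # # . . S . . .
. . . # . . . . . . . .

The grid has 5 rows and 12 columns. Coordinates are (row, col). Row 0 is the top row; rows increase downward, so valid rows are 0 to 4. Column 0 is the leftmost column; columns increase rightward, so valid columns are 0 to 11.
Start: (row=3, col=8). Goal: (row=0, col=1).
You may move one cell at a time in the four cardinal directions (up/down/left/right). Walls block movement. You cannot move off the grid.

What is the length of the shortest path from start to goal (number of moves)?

Answer: Shortest path length: 10

Derivation:
BFS from (row=3, col=8) until reaching (row=0, col=1):
  Distance 0: (row=3, col=8)
  Distance 1: (row=2, col=8), (row=3, col=7), (row=3, col=9), (row=4, col=8)
  Distance 2: (row=1, col=8), (row=2, col=7), (row=2, col=9), (row=3, col=6), (row=3, col=10), (row=4, col=7), (row=4, col=9)
  Distance 3: (row=0, col=8), (row=1, col=9), (row=2, col=10), (row=3, col=11), (row=4, col=6), (row=4, col=10)
  Distance 4: (row=0, col=7), (row=0, col=9), (row=2, col=11), (row=4, col=5), (row=4, col=11)
  Distance 5: (row=0, col=6), (row=1, col=11), (row=4, col=4)
  Distance 6: (row=0, col=5), (row=1, col=6)
  Distance 7: (row=0, col=4), (row=1, col=5)
  Distance 8: (row=0, col=3), (row=1, col=4), (row=2, col=5)
  Distance 9: (row=0, col=2), (row=1, col=3), (row=2, col=4)
  Distance 10: (row=0, col=1), (row=1, col=2), (row=2, col=3)  <- goal reached here
One shortest path (10 moves): (row=3, col=8) -> (row=2, col=8) -> (row=1, col=8) -> (row=0, col=8) -> (row=0, col=7) -> (row=0, col=6) -> (row=0, col=5) -> (row=0, col=4) -> (row=0, col=3) -> (row=0, col=2) -> (row=0, col=1)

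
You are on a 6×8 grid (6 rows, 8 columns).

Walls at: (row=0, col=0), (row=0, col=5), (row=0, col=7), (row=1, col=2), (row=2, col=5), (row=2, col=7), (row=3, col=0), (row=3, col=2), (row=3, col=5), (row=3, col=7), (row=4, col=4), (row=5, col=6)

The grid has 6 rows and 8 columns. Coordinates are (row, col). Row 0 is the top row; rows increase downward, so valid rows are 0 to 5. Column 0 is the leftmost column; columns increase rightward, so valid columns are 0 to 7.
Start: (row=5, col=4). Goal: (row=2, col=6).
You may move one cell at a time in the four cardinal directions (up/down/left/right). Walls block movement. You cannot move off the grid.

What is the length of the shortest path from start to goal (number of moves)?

BFS from (row=5, col=4) until reaching (row=2, col=6):
  Distance 0: (row=5, col=4)
  Distance 1: (row=5, col=3), (row=5, col=5)
  Distance 2: (row=4, col=3), (row=4, col=5), (row=5, col=2)
  Distance 3: (row=3, col=3), (row=4, col=2), (row=4, col=6), (row=5, col=1)
  Distance 4: (row=2, col=3), (row=3, col=4), (row=3, col=6), (row=4, col=1), (row=4, col=7), (row=5, col=0)
  Distance 5: (row=1, col=3), (row=2, col=2), (row=2, col=4), (row=2, col=6), (row=3, col=1), (row=4, col=0), (row=5, col=7)  <- goal reached here
One shortest path (5 moves): (row=5, col=4) -> (row=5, col=5) -> (row=4, col=5) -> (row=4, col=6) -> (row=3, col=6) -> (row=2, col=6)

Answer: Shortest path length: 5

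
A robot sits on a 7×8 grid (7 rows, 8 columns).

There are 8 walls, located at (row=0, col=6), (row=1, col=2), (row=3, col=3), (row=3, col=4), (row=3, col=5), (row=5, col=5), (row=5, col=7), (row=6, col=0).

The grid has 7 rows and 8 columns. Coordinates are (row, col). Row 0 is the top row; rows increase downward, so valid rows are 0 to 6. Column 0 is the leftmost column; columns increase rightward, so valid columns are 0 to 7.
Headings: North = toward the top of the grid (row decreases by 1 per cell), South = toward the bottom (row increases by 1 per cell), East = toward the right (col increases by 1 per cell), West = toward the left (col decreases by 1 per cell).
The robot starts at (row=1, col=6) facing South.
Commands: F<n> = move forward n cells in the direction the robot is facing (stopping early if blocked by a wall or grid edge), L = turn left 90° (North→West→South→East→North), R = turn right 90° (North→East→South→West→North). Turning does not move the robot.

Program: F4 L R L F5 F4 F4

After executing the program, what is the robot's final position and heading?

Start: (row=1, col=6), facing South
  F4: move forward 4, now at (row=5, col=6)
  L: turn left, now facing East
  R: turn right, now facing South
  L: turn left, now facing East
  F5: move forward 0/5 (blocked), now at (row=5, col=6)
  F4: move forward 0/4 (blocked), now at (row=5, col=6)
  F4: move forward 0/4 (blocked), now at (row=5, col=6)
Final: (row=5, col=6), facing East

Answer: Final position: (row=5, col=6), facing East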